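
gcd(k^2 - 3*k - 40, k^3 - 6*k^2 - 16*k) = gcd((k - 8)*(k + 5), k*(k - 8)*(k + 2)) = k - 8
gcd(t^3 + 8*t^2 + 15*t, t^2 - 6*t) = t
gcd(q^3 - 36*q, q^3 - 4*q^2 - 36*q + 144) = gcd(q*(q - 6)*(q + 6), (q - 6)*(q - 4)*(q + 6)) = q^2 - 36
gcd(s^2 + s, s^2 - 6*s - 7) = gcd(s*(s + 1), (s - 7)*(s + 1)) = s + 1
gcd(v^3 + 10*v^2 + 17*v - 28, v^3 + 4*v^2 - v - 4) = v^2 + 3*v - 4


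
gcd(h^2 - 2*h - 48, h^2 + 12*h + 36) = h + 6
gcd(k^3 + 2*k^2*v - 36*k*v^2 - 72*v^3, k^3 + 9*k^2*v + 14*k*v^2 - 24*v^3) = k + 6*v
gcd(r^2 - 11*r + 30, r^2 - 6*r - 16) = 1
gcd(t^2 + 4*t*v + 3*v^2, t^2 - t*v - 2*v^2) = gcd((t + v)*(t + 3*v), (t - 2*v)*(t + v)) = t + v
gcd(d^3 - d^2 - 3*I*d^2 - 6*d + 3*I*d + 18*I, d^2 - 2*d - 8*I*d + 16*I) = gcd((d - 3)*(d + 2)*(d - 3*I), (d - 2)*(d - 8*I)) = 1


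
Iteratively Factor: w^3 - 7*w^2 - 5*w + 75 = (w - 5)*(w^2 - 2*w - 15) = (w - 5)^2*(w + 3)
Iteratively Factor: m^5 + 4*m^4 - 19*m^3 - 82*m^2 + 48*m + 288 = (m + 3)*(m^4 + m^3 - 22*m^2 - 16*m + 96) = (m + 3)^2*(m^3 - 2*m^2 - 16*m + 32) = (m + 3)^2*(m + 4)*(m^2 - 6*m + 8) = (m - 4)*(m + 3)^2*(m + 4)*(m - 2)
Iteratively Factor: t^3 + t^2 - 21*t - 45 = (t + 3)*(t^2 - 2*t - 15) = (t - 5)*(t + 3)*(t + 3)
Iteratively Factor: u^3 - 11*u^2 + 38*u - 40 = (u - 2)*(u^2 - 9*u + 20) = (u - 5)*(u - 2)*(u - 4)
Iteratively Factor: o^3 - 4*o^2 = (o)*(o^2 - 4*o) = o^2*(o - 4)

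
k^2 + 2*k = k*(k + 2)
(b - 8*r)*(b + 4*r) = b^2 - 4*b*r - 32*r^2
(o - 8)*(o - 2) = o^2 - 10*o + 16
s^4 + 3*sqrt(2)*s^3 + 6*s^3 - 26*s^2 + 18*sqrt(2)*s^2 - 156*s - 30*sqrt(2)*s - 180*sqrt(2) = (s + 6)*(s - 3*sqrt(2))*(s + sqrt(2))*(s + 5*sqrt(2))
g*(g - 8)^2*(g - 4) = g^4 - 20*g^3 + 128*g^2 - 256*g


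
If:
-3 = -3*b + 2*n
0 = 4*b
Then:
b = 0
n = -3/2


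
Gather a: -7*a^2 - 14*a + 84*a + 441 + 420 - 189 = -7*a^2 + 70*a + 672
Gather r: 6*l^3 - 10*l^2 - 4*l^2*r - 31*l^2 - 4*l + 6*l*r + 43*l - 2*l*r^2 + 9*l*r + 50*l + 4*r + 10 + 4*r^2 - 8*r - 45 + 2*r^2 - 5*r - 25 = 6*l^3 - 41*l^2 + 89*l + r^2*(6 - 2*l) + r*(-4*l^2 + 15*l - 9) - 60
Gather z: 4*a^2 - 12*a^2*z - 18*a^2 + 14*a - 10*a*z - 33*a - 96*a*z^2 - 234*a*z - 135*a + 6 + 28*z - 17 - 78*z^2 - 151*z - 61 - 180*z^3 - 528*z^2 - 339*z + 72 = -14*a^2 - 154*a - 180*z^3 + z^2*(-96*a - 606) + z*(-12*a^2 - 244*a - 462)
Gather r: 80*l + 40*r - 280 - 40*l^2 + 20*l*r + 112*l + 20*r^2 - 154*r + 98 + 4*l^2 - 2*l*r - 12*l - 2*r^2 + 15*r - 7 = -36*l^2 + 180*l + 18*r^2 + r*(18*l - 99) - 189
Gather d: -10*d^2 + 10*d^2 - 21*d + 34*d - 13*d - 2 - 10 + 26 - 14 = 0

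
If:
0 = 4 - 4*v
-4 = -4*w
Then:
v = 1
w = 1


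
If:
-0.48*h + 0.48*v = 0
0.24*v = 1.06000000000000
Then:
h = 4.42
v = 4.42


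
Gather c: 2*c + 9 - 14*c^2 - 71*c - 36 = -14*c^2 - 69*c - 27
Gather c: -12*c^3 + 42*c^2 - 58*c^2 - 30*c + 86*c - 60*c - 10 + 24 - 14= -12*c^3 - 16*c^2 - 4*c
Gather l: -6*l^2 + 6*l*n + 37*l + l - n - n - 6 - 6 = -6*l^2 + l*(6*n + 38) - 2*n - 12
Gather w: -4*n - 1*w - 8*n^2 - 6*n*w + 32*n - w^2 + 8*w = -8*n^2 + 28*n - w^2 + w*(7 - 6*n)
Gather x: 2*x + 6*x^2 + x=6*x^2 + 3*x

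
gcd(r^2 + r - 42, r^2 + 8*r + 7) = r + 7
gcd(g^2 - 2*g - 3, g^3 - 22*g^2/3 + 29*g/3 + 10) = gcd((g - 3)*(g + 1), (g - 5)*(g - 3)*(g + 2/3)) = g - 3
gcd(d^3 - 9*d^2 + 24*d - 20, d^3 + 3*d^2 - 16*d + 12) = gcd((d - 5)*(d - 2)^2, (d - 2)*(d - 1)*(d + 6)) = d - 2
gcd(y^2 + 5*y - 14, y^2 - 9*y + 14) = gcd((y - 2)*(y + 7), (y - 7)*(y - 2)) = y - 2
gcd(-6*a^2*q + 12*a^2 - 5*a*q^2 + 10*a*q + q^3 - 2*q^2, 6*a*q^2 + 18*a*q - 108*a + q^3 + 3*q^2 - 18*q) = 1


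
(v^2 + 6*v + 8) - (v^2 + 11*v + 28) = -5*v - 20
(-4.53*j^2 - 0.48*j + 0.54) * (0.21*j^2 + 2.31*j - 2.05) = -0.9513*j^4 - 10.5651*j^3 + 8.2911*j^2 + 2.2314*j - 1.107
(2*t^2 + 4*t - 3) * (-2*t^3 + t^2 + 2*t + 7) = -4*t^5 - 6*t^4 + 14*t^3 + 19*t^2 + 22*t - 21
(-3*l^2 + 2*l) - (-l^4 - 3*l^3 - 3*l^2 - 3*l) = l^4 + 3*l^3 + 5*l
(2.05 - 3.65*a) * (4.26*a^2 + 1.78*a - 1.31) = -15.549*a^3 + 2.236*a^2 + 8.4305*a - 2.6855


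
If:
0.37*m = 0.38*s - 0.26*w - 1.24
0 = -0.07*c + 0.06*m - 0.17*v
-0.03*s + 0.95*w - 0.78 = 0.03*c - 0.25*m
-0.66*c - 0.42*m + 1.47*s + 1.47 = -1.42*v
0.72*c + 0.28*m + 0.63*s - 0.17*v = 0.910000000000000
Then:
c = 1.73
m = -4.02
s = 0.68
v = -2.13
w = 1.96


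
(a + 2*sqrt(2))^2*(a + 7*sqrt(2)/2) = a^3 + 15*sqrt(2)*a^2/2 + 36*a + 28*sqrt(2)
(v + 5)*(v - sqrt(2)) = v^2 - sqrt(2)*v + 5*v - 5*sqrt(2)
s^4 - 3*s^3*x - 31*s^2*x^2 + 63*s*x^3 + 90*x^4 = (s - 6*x)*(s - 3*x)*(s + x)*(s + 5*x)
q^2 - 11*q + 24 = (q - 8)*(q - 3)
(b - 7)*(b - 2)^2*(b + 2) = b^4 - 9*b^3 + 10*b^2 + 36*b - 56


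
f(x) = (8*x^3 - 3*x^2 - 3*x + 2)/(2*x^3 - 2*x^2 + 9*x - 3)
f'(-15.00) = -0.02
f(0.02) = -0.69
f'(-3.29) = -0.51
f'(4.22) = 0.29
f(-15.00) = 3.77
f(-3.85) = 2.69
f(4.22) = 3.59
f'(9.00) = 0.02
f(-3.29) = 2.43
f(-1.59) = 1.08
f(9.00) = 4.05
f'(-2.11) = -0.91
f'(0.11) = -1.78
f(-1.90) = 1.41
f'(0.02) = -1.07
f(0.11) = -0.81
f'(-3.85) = -0.39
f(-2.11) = 1.61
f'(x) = (-6*x^2 + 4*x - 9)*(8*x^3 - 3*x^2 - 3*x + 2)/(2*x^3 - 2*x^2 + 9*x - 3)^2 + (24*x^2 - 6*x - 3)/(2*x^3 - 2*x^2 + 9*x - 3)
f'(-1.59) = -1.12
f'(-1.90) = -1.00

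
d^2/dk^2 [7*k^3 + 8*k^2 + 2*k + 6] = 42*k + 16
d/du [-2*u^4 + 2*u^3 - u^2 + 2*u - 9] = -8*u^3 + 6*u^2 - 2*u + 2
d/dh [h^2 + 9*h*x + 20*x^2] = 2*h + 9*x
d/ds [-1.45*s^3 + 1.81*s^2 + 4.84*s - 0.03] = -4.35*s^2 + 3.62*s + 4.84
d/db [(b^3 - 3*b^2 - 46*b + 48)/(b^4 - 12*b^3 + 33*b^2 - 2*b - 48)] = (-b^4 - 10*b^3 + 39*b^2 - 36*b + 36)/(b^6 - 8*b^5 + 18*b^4 + 4*b^3 - 47*b^2 + 12*b + 36)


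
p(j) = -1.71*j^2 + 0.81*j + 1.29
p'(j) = 0.81 - 3.42*j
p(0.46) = 1.30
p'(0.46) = -0.76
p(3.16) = -13.23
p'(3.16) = -10.00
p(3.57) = -17.61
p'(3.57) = -11.40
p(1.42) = -1.01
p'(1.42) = -4.05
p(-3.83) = -26.90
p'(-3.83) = 13.91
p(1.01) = 0.36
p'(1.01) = -2.64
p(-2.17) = -8.52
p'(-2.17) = 8.23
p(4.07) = -23.74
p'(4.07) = -13.11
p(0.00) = 1.29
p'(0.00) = 0.81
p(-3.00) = -16.53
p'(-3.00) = 11.07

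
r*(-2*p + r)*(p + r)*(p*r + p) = -2*p^3*r^2 - 2*p^3*r - p^2*r^3 - p^2*r^2 + p*r^4 + p*r^3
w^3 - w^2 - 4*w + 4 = (w - 2)*(w - 1)*(w + 2)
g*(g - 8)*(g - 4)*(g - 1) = g^4 - 13*g^3 + 44*g^2 - 32*g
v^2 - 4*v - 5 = (v - 5)*(v + 1)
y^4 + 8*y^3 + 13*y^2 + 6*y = y*(y + 1)^2*(y + 6)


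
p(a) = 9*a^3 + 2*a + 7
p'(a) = 27*a^2 + 2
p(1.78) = 61.32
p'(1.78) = 87.55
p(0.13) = 7.28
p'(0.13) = 2.46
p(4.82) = 1024.46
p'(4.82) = 629.27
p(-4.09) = -616.94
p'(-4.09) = 453.66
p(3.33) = 345.99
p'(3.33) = 301.40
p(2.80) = 210.17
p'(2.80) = 213.68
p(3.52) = 406.57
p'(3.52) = 336.54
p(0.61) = 10.26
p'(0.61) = 12.05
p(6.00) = 1963.00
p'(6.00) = 974.00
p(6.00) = 1963.00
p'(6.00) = 974.00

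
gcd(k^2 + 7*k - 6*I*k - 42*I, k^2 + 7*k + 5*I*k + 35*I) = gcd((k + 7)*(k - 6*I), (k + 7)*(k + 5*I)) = k + 7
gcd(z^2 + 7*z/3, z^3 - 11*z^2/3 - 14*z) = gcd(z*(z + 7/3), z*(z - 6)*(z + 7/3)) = z^2 + 7*z/3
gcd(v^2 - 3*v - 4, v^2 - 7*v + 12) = v - 4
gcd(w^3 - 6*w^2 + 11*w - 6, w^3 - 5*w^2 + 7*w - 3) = w^2 - 4*w + 3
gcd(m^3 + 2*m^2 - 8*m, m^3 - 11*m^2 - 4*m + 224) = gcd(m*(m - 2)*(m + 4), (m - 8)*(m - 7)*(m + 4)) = m + 4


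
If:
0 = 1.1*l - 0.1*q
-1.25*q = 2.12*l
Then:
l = 0.00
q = 0.00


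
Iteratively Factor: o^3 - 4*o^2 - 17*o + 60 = (o - 5)*(o^2 + o - 12) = (o - 5)*(o + 4)*(o - 3)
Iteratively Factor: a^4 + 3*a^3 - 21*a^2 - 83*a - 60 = (a + 1)*(a^3 + 2*a^2 - 23*a - 60) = (a + 1)*(a + 3)*(a^2 - a - 20) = (a - 5)*(a + 1)*(a + 3)*(a + 4)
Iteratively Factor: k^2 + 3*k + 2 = (k + 2)*(k + 1)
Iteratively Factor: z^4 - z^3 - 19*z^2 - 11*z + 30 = (z - 5)*(z^3 + 4*z^2 + z - 6) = (z - 5)*(z + 2)*(z^2 + 2*z - 3) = (z - 5)*(z - 1)*(z + 2)*(z + 3)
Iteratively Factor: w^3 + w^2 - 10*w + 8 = (w - 2)*(w^2 + 3*w - 4) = (w - 2)*(w + 4)*(w - 1)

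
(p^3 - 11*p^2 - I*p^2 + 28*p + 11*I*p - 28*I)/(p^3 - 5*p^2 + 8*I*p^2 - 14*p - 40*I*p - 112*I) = (p^2 + p*(-4 - I) + 4*I)/(p^2 + p*(2 + 8*I) + 16*I)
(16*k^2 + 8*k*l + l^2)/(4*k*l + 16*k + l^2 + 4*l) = (4*k + l)/(l + 4)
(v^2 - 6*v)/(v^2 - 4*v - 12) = v/(v + 2)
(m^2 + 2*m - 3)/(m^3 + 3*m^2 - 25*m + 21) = (m + 3)/(m^2 + 4*m - 21)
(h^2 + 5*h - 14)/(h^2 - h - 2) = (h + 7)/(h + 1)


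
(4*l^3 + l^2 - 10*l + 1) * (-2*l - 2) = -8*l^4 - 10*l^3 + 18*l^2 + 18*l - 2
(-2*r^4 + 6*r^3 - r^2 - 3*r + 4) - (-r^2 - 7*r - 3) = -2*r^4 + 6*r^3 + 4*r + 7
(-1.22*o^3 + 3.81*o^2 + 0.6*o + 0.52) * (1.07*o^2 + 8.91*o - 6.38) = -1.3054*o^5 - 6.7935*o^4 + 42.3727*o^3 - 18.4054*o^2 + 0.805200000000001*o - 3.3176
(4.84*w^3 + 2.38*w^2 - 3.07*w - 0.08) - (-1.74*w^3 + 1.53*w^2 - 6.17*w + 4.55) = 6.58*w^3 + 0.85*w^2 + 3.1*w - 4.63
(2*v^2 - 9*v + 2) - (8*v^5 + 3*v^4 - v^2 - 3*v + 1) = -8*v^5 - 3*v^4 + 3*v^2 - 6*v + 1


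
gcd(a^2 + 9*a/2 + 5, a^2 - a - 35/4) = a + 5/2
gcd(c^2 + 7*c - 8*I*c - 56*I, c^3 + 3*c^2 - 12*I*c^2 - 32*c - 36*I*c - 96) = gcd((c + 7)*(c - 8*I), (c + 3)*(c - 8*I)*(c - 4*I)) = c - 8*I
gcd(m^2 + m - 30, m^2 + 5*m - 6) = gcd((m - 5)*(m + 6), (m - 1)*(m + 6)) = m + 6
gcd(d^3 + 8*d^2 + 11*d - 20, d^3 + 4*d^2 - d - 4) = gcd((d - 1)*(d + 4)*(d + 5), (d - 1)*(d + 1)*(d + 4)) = d^2 + 3*d - 4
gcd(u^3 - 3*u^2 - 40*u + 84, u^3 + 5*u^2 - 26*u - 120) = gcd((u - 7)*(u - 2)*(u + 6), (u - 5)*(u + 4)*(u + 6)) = u + 6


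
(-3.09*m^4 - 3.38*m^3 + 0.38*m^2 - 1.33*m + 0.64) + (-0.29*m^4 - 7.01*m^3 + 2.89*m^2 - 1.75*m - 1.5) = -3.38*m^4 - 10.39*m^3 + 3.27*m^2 - 3.08*m - 0.86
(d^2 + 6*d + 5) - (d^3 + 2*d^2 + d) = -d^3 - d^2 + 5*d + 5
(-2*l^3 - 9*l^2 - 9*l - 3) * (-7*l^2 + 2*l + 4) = 14*l^5 + 59*l^4 + 37*l^3 - 33*l^2 - 42*l - 12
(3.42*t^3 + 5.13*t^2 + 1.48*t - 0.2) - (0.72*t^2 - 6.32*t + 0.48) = 3.42*t^3 + 4.41*t^2 + 7.8*t - 0.68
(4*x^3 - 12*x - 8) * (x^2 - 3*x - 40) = 4*x^5 - 12*x^4 - 172*x^3 + 28*x^2 + 504*x + 320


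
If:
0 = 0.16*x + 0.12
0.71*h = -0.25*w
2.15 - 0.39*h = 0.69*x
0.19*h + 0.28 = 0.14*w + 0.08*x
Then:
No Solution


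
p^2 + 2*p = p*(p + 2)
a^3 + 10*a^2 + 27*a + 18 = (a + 1)*(a + 3)*(a + 6)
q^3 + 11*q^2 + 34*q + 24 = (q + 1)*(q + 4)*(q + 6)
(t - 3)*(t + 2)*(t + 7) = t^3 + 6*t^2 - 13*t - 42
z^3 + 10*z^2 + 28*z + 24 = (z + 2)^2*(z + 6)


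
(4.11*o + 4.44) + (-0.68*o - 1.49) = 3.43*o + 2.95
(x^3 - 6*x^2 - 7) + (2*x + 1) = x^3 - 6*x^2 + 2*x - 6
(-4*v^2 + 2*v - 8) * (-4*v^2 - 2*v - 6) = 16*v^4 + 52*v^2 + 4*v + 48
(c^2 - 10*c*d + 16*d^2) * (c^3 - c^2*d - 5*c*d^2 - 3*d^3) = c^5 - 11*c^4*d + 21*c^3*d^2 + 31*c^2*d^3 - 50*c*d^4 - 48*d^5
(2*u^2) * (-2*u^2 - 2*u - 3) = -4*u^4 - 4*u^3 - 6*u^2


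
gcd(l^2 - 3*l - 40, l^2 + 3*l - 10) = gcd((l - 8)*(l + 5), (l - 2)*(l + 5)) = l + 5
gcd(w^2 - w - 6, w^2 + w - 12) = w - 3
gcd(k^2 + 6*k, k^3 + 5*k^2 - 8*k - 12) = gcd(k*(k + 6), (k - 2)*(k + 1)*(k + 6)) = k + 6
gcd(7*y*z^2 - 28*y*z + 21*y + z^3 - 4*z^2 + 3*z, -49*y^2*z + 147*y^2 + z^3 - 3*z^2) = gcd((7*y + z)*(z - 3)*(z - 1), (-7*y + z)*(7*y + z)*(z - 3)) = 7*y*z - 21*y + z^2 - 3*z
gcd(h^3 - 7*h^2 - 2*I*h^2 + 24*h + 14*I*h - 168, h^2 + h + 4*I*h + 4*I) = h + 4*I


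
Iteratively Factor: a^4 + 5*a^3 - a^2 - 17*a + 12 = (a + 3)*(a^3 + 2*a^2 - 7*a + 4) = (a + 3)*(a + 4)*(a^2 - 2*a + 1) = (a - 1)*(a + 3)*(a + 4)*(a - 1)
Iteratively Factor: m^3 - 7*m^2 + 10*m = (m)*(m^2 - 7*m + 10) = m*(m - 5)*(m - 2)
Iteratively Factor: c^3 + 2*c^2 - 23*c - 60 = (c + 4)*(c^2 - 2*c - 15) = (c - 5)*(c + 4)*(c + 3)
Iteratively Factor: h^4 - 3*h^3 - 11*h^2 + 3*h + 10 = (h + 2)*(h^3 - 5*h^2 - h + 5) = (h + 1)*(h + 2)*(h^2 - 6*h + 5) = (h - 1)*(h + 1)*(h + 2)*(h - 5)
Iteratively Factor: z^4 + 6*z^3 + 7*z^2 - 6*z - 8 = (z - 1)*(z^3 + 7*z^2 + 14*z + 8) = (z - 1)*(z + 1)*(z^2 + 6*z + 8) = (z - 1)*(z + 1)*(z + 4)*(z + 2)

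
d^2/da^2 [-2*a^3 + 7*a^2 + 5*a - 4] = 14 - 12*a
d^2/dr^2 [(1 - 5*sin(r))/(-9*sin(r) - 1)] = 14*(9*sin(r)^2 - sin(r) - 18)/(9*sin(r) + 1)^3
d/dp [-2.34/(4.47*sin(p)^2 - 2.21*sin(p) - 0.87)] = (20.9196*sin(p) - 5.1714)*cos(p)/(-4.47*sin(p)^2 + 2.21*sin(p) + 0.87)^2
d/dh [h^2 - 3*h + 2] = 2*h - 3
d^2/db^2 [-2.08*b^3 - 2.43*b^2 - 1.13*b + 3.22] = -12.48*b - 4.86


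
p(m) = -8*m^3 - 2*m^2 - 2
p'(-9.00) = -1908.00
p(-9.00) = 5668.00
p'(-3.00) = -204.00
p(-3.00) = 196.00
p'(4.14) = -427.91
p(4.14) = -603.94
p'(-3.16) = -227.01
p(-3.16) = 230.46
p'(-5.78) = -778.68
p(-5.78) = 1475.99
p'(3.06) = -236.97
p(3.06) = -249.95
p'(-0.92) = -16.63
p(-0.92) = 2.54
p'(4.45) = -493.06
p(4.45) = -746.57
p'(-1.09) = -24.15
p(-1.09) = 5.98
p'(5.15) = -657.14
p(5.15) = -1147.77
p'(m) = -24*m^2 - 4*m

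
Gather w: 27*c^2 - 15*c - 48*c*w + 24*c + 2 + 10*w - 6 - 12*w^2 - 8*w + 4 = 27*c^2 + 9*c - 12*w^2 + w*(2 - 48*c)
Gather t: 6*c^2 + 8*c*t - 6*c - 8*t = 6*c^2 - 6*c + t*(8*c - 8)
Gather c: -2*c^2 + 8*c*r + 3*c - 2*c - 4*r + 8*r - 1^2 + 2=-2*c^2 + c*(8*r + 1) + 4*r + 1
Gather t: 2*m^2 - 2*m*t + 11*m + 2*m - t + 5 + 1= 2*m^2 + 13*m + t*(-2*m - 1) + 6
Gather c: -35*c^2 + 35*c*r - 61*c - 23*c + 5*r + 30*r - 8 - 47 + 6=-35*c^2 + c*(35*r - 84) + 35*r - 49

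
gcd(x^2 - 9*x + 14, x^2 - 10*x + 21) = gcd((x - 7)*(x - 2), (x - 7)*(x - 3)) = x - 7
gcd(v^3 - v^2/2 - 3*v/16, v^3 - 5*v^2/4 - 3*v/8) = v^2 + v/4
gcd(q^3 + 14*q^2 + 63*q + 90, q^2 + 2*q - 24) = q + 6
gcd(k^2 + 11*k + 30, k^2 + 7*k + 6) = k + 6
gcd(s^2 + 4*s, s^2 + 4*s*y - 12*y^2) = 1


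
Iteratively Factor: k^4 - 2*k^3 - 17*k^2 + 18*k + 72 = (k + 3)*(k^3 - 5*k^2 - 2*k + 24) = (k + 2)*(k + 3)*(k^2 - 7*k + 12) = (k - 4)*(k + 2)*(k + 3)*(k - 3)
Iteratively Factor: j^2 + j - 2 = (j + 2)*(j - 1)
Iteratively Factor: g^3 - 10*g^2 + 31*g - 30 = (g - 2)*(g^2 - 8*g + 15) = (g - 3)*(g - 2)*(g - 5)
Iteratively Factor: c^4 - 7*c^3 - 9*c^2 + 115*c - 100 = (c - 5)*(c^3 - 2*c^2 - 19*c + 20) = (c - 5)^2*(c^2 + 3*c - 4) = (c - 5)^2*(c - 1)*(c + 4)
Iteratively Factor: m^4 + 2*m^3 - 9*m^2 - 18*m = (m + 2)*(m^3 - 9*m) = (m + 2)*(m + 3)*(m^2 - 3*m) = (m - 3)*(m + 2)*(m + 3)*(m)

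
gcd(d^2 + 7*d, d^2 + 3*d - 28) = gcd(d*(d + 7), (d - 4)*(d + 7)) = d + 7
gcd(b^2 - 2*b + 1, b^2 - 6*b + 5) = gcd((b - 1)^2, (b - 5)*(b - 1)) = b - 1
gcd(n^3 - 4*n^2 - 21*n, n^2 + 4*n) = n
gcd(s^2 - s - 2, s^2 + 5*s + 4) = s + 1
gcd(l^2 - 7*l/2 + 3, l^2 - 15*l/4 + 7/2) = l - 2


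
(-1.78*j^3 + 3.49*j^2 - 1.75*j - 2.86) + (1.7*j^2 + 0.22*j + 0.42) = -1.78*j^3 + 5.19*j^2 - 1.53*j - 2.44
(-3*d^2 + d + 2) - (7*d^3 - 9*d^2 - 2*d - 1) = -7*d^3 + 6*d^2 + 3*d + 3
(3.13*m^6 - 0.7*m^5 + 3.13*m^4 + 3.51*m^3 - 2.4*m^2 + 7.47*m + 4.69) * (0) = 0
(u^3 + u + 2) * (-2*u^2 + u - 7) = -2*u^5 + u^4 - 9*u^3 - 3*u^2 - 5*u - 14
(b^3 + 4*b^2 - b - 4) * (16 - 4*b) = -4*b^4 + 68*b^2 - 64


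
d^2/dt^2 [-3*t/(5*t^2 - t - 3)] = 6*(t*(10*t - 1)^2 + (15*t - 1)*(-5*t^2 + t + 3))/(-5*t^2 + t + 3)^3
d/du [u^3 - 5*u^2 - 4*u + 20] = 3*u^2 - 10*u - 4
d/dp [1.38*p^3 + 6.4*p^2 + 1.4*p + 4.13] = 4.14*p^2 + 12.8*p + 1.4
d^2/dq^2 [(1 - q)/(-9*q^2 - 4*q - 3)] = 2*((5 - 27*q)*(9*q^2 + 4*q + 3) + 4*(q - 1)*(9*q + 2)^2)/(9*q^2 + 4*q + 3)^3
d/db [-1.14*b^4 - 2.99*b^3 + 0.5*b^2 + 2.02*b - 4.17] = -4.56*b^3 - 8.97*b^2 + 1.0*b + 2.02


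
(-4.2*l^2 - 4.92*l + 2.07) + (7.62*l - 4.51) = -4.2*l^2 + 2.7*l - 2.44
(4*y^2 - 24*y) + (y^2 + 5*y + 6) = 5*y^2 - 19*y + 6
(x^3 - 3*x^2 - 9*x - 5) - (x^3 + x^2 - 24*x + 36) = -4*x^2 + 15*x - 41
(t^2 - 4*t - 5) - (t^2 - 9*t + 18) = 5*t - 23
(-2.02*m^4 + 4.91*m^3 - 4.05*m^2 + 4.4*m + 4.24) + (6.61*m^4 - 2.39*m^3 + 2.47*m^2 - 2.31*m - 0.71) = 4.59*m^4 + 2.52*m^3 - 1.58*m^2 + 2.09*m + 3.53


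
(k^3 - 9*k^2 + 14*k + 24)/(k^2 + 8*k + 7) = (k^2 - 10*k + 24)/(k + 7)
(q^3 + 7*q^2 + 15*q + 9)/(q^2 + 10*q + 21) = (q^2 + 4*q + 3)/(q + 7)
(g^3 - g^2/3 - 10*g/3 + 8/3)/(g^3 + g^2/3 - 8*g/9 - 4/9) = 3*(3*g^2 + 2*g - 8)/(9*g^2 + 12*g + 4)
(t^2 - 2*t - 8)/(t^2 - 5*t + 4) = (t + 2)/(t - 1)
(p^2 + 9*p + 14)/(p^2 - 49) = (p + 2)/(p - 7)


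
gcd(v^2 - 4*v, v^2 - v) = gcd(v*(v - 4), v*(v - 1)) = v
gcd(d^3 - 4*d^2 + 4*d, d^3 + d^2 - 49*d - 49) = 1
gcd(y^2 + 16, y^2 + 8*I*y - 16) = y + 4*I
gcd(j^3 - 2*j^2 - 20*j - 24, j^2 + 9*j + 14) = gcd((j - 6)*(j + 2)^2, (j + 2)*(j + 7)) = j + 2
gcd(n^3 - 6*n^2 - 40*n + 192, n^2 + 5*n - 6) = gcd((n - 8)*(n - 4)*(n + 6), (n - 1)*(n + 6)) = n + 6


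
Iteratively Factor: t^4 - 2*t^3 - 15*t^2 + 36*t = (t - 3)*(t^3 + t^2 - 12*t) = (t - 3)^2*(t^2 + 4*t) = t*(t - 3)^2*(t + 4)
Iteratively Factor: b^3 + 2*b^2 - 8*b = (b)*(b^2 + 2*b - 8) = b*(b - 2)*(b + 4)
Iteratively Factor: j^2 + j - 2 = (j + 2)*(j - 1)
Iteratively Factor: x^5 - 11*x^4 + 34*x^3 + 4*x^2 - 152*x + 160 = (x - 2)*(x^4 - 9*x^3 + 16*x^2 + 36*x - 80) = (x - 5)*(x - 2)*(x^3 - 4*x^2 - 4*x + 16) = (x - 5)*(x - 4)*(x - 2)*(x^2 - 4) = (x - 5)*(x - 4)*(x - 2)^2*(x + 2)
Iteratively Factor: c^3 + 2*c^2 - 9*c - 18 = (c + 3)*(c^2 - c - 6) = (c + 2)*(c + 3)*(c - 3)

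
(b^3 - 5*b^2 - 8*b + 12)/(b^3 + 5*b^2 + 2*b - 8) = (b - 6)/(b + 4)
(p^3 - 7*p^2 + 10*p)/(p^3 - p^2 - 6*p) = (-p^2 + 7*p - 10)/(-p^2 + p + 6)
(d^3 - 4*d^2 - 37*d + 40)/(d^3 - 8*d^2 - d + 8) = (d + 5)/(d + 1)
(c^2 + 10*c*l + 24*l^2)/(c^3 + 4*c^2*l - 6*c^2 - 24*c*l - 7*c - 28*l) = (c + 6*l)/(c^2 - 6*c - 7)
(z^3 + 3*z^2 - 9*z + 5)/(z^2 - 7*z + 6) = (z^2 + 4*z - 5)/(z - 6)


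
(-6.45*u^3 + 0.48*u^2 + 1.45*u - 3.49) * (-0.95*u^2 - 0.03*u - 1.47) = 6.1275*u^5 - 0.2625*u^4 + 8.0896*u^3 + 2.5664*u^2 - 2.0268*u + 5.1303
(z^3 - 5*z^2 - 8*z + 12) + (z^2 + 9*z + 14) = z^3 - 4*z^2 + z + 26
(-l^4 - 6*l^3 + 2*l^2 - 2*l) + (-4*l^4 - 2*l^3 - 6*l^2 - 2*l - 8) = -5*l^4 - 8*l^3 - 4*l^2 - 4*l - 8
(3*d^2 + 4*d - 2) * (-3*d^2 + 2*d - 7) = -9*d^4 - 6*d^3 - 7*d^2 - 32*d + 14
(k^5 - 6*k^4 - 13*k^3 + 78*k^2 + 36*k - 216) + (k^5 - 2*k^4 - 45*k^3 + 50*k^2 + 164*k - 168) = 2*k^5 - 8*k^4 - 58*k^3 + 128*k^2 + 200*k - 384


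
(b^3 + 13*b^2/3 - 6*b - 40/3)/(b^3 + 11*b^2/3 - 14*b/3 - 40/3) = (3*b^2 + 19*b + 20)/(3*b^2 + 17*b + 20)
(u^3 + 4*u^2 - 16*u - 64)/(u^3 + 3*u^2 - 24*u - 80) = (u - 4)/(u - 5)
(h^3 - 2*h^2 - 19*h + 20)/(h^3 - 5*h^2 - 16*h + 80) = (h - 1)/(h - 4)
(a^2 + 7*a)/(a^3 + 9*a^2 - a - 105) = a/(a^2 + 2*a - 15)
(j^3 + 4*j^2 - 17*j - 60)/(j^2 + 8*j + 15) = j - 4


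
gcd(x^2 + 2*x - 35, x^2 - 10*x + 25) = x - 5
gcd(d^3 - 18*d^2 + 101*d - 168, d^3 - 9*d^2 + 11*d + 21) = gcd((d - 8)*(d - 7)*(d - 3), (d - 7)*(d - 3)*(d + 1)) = d^2 - 10*d + 21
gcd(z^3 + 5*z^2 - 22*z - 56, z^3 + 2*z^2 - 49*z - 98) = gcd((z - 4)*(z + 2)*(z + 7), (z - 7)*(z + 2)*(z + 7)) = z^2 + 9*z + 14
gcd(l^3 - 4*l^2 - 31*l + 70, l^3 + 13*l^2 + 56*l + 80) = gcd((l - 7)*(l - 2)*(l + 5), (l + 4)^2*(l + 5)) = l + 5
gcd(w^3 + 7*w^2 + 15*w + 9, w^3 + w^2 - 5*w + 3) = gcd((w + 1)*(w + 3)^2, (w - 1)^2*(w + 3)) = w + 3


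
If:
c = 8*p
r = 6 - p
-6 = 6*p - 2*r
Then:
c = 6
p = 3/4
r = 21/4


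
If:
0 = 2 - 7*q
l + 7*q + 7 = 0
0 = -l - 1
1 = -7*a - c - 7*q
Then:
No Solution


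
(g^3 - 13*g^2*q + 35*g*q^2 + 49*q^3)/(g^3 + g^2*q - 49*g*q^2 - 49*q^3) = (g - 7*q)/(g + 7*q)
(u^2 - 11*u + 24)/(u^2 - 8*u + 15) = (u - 8)/(u - 5)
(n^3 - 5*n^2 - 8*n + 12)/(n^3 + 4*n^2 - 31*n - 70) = (n^2 - 7*n + 6)/(n^2 + 2*n - 35)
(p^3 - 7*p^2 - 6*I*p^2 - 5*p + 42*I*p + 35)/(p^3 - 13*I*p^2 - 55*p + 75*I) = (p^2 - p*(7 + I) + 7*I)/(p^2 - 8*I*p - 15)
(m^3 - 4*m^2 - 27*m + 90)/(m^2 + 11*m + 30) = (m^2 - 9*m + 18)/(m + 6)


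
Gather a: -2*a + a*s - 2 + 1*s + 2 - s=a*(s - 2)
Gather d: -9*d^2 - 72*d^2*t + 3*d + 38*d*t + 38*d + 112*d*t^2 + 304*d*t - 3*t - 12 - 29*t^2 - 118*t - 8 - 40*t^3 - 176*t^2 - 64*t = d^2*(-72*t - 9) + d*(112*t^2 + 342*t + 41) - 40*t^3 - 205*t^2 - 185*t - 20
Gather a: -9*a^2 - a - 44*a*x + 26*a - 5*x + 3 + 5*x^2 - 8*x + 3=-9*a^2 + a*(25 - 44*x) + 5*x^2 - 13*x + 6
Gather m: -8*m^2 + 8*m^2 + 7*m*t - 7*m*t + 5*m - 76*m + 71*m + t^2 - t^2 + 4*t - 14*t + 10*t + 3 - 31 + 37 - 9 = 0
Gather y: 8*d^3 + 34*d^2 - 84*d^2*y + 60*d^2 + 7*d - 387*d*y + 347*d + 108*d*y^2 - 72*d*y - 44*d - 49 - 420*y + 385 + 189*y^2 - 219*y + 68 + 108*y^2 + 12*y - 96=8*d^3 + 94*d^2 + 310*d + y^2*(108*d + 297) + y*(-84*d^2 - 459*d - 627) + 308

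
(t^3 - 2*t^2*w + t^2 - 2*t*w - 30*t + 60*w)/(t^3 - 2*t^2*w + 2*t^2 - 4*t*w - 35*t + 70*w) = (t + 6)/(t + 7)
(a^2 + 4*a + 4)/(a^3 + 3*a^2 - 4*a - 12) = (a + 2)/(a^2 + a - 6)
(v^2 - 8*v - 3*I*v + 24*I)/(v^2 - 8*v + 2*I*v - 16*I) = (v - 3*I)/(v + 2*I)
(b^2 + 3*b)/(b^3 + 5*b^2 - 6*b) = (b + 3)/(b^2 + 5*b - 6)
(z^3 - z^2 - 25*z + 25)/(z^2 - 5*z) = z + 4 - 5/z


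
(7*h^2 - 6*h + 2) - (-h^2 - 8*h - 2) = 8*h^2 + 2*h + 4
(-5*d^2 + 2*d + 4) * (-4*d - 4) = 20*d^3 + 12*d^2 - 24*d - 16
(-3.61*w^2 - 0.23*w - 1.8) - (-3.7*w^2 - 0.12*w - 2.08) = 0.0900000000000003*w^2 - 0.11*w + 0.28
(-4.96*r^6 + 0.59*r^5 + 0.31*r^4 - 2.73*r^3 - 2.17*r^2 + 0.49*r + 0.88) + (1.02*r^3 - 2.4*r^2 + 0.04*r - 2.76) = -4.96*r^6 + 0.59*r^5 + 0.31*r^4 - 1.71*r^3 - 4.57*r^2 + 0.53*r - 1.88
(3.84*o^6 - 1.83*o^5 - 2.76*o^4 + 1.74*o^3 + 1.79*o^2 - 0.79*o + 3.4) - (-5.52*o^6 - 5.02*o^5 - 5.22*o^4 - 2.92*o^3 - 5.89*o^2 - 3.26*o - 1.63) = 9.36*o^6 + 3.19*o^5 + 2.46*o^4 + 4.66*o^3 + 7.68*o^2 + 2.47*o + 5.03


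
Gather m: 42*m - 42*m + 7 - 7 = 0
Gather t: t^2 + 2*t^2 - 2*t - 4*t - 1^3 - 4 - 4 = 3*t^2 - 6*t - 9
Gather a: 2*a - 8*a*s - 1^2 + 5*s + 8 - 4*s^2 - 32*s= a*(2 - 8*s) - 4*s^2 - 27*s + 7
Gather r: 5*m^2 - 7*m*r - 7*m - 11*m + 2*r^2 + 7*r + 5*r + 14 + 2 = 5*m^2 - 18*m + 2*r^2 + r*(12 - 7*m) + 16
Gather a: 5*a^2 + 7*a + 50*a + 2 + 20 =5*a^2 + 57*a + 22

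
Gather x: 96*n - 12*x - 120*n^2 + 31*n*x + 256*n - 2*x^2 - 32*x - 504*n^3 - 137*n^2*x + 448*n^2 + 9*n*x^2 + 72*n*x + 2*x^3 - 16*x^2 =-504*n^3 + 328*n^2 + 352*n + 2*x^3 + x^2*(9*n - 18) + x*(-137*n^2 + 103*n - 44)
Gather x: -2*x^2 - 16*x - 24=-2*x^2 - 16*x - 24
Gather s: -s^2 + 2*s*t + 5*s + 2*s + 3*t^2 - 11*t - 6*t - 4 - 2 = -s^2 + s*(2*t + 7) + 3*t^2 - 17*t - 6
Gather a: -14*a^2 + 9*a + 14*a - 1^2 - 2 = -14*a^2 + 23*a - 3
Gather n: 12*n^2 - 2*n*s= 12*n^2 - 2*n*s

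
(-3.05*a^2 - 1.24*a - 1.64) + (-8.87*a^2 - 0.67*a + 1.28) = -11.92*a^2 - 1.91*a - 0.36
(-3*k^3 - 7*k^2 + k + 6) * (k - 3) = -3*k^4 + 2*k^3 + 22*k^2 + 3*k - 18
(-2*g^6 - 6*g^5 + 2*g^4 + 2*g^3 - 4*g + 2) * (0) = 0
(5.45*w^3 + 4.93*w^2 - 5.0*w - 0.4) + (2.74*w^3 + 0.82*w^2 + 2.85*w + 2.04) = 8.19*w^3 + 5.75*w^2 - 2.15*w + 1.64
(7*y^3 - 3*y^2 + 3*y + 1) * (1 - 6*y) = -42*y^4 + 25*y^3 - 21*y^2 - 3*y + 1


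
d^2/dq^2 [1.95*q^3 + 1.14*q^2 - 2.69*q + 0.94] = 11.7*q + 2.28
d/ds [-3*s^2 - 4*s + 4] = -6*s - 4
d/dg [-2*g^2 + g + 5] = 1 - 4*g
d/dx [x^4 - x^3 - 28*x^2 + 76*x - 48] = 4*x^3 - 3*x^2 - 56*x + 76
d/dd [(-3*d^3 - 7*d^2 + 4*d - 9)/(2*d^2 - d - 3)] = (-6*d^4 + 6*d^3 + 26*d^2 + 78*d - 21)/(4*d^4 - 4*d^3 - 11*d^2 + 6*d + 9)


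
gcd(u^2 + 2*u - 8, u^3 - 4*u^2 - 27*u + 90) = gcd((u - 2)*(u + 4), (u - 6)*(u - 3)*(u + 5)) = 1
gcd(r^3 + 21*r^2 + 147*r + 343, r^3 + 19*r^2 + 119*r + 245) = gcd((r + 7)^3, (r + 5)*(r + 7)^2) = r^2 + 14*r + 49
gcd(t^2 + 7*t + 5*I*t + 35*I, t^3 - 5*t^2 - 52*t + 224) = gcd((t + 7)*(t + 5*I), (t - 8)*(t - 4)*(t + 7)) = t + 7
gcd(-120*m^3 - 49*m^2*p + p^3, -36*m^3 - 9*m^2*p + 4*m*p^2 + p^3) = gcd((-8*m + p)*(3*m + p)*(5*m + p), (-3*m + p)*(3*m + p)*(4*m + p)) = 3*m + p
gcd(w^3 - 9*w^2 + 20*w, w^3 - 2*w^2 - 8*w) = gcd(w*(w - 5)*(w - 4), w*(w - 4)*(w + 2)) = w^2 - 4*w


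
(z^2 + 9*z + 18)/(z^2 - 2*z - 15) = (z + 6)/(z - 5)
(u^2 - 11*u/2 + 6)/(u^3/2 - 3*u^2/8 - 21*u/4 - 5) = 4*(2*u - 3)/(4*u^2 + 13*u + 10)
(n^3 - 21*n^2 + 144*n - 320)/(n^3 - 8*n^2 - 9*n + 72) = (n^2 - 13*n + 40)/(n^2 - 9)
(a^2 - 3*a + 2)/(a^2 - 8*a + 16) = (a^2 - 3*a + 2)/(a^2 - 8*a + 16)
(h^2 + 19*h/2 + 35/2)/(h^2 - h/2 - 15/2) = (h + 7)/(h - 3)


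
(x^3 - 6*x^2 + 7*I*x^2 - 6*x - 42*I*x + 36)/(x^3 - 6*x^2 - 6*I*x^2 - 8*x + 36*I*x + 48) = (x^2 + 7*I*x - 6)/(x^2 - 6*I*x - 8)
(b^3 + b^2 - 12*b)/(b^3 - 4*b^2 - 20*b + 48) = b*(b - 3)/(b^2 - 8*b + 12)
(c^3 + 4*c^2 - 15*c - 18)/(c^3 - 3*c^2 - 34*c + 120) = (c^2 - 2*c - 3)/(c^2 - 9*c + 20)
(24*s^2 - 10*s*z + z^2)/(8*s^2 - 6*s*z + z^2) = (-6*s + z)/(-2*s + z)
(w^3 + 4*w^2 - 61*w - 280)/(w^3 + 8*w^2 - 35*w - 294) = (w^2 - 3*w - 40)/(w^2 + w - 42)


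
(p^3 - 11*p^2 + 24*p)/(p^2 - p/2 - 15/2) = 2*p*(p - 8)/(2*p + 5)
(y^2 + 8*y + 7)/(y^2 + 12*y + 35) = (y + 1)/(y + 5)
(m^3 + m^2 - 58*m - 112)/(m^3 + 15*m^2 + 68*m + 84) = (m - 8)/(m + 6)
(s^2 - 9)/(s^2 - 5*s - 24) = (s - 3)/(s - 8)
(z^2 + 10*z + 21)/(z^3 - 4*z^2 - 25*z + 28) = (z^2 + 10*z + 21)/(z^3 - 4*z^2 - 25*z + 28)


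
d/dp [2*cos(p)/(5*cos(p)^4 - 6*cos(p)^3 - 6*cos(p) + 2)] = 2*(15*(1 - cos(2*p))^2/4 - 9*cos(p) + 15*cos(2*p) - 3*cos(3*p) - 2)*sin(p)/(5*cos(p)^4 - 6*cos(p)^3 - 6*cos(p) + 2)^2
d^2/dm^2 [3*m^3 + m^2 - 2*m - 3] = 18*m + 2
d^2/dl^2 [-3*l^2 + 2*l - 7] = -6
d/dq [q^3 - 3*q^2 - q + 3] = 3*q^2 - 6*q - 1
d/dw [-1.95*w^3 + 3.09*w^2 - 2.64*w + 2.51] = -5.85*w^2 + 6.18*w - 2.64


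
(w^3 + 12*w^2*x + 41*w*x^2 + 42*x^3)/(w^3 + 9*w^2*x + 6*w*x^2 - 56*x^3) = (-w^2 - 5*w*x - 6*x^2)/(-w^2 - 2*w*x + 8*x^2)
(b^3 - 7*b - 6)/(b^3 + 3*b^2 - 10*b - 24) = (b + 1)/(b + 4)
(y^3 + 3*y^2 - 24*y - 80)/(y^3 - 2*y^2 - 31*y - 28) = (y^2 - y - 20)/(y^2 - 6*y - 7)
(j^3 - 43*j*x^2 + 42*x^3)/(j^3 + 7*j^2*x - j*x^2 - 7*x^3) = (j - 6*x)/(j + x)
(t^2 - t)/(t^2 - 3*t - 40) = t*(1 - t)/(-t^2 + 3*t + 40)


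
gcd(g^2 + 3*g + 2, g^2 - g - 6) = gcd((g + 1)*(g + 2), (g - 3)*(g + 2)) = g + 2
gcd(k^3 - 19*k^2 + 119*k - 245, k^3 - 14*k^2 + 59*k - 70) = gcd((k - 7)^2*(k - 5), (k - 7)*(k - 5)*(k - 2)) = k^2 - 12*k + 35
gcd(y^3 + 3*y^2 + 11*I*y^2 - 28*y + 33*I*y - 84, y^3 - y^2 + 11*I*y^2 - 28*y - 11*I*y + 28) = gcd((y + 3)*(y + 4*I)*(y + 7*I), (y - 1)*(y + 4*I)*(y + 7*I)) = y^2 + 11*I*y - 28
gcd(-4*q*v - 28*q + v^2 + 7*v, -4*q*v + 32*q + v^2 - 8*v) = 4*q - v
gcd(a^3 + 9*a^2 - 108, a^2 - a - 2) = 1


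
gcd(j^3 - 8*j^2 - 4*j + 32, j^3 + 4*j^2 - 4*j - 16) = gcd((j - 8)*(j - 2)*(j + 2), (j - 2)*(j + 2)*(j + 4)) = j^2 - 4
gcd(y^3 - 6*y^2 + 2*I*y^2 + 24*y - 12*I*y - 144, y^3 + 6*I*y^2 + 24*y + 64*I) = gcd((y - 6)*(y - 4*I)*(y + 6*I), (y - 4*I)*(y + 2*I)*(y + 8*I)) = y - 4*I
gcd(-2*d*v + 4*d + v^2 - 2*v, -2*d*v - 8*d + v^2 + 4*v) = -2*d + v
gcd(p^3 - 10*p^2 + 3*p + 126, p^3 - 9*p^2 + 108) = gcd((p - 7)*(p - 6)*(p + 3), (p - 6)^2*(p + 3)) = p^2 - 3*p - 18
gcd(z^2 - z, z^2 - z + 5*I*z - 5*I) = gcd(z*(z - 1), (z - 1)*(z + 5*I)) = z - 1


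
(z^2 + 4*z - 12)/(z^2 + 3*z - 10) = (z + 6)/(z + 5)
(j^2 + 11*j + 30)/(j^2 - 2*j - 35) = (j + 6)/(j - 7)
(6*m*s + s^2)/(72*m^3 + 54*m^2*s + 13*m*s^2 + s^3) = s/(12*m^2 + 7*m*s + s^2)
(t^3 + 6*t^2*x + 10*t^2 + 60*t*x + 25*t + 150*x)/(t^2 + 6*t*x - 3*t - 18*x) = (t^2 + 10*t + 25)/(t - 3)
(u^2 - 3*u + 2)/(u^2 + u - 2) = (u - 2)/(u + 2)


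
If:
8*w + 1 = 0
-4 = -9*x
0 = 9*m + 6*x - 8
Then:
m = 16/27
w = -1/8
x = 4/9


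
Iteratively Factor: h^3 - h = (h + 1)*(h^2 - h) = (h - 1)*(h + 1)*(h)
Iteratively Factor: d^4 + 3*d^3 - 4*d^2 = (d + 4)*(d^3 - d^2) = d*(d + 4)*(d^2 - d) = d*(d - 1)*(d + 4)*(d)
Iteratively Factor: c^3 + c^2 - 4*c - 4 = (c + 2)*(c^2 - c - 2) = (c + 1)*(c + 2)*(c - 2)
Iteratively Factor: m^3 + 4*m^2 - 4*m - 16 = (m + 4)*(m^2 - 4) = (m - 2)*(m + 4)*(m + 2)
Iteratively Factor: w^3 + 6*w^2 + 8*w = (w + 2)*(w^2 + 4*w) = w*(w + 2)*(w + 4)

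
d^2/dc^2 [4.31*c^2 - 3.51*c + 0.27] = 8.62000000000000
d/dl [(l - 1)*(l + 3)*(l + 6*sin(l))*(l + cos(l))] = -(l - 1)*(l + 3)*(l + 6*sin(l))*(sin(l) - 1) + (l - 1)*(l + 3)*(l + cos(l))*(6*cos(l) + 1) + (l - 1)*(l + 6*sin(l))*(l + cos(l)) + (l + 3)*(l + 6*sin(l))*(l + cos(l))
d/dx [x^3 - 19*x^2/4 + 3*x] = 3*x^2 - 19*x/2 + 3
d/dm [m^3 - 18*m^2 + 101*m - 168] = 3*m^2 - 36*m + 101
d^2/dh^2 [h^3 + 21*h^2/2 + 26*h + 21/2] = 6*h + 21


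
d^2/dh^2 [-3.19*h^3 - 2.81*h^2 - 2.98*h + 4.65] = -19.14*h - 5.62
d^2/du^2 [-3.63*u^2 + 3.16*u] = -7.26000000000000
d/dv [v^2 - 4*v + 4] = 2*v - 4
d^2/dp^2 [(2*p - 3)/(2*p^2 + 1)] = 4*(8*p^2*(2*p - 3) + 3*(1 - 2*p)*(2*p^2 + 1))/(2*p^2 + 1)^3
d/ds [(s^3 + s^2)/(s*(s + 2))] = (s^2 + 4*s + 2)/(s^2 + 4*s + 4)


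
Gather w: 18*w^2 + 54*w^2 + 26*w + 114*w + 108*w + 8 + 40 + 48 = 72*w^2 + 248*w + 96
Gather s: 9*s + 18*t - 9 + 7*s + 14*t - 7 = 16*s + 32*t - 16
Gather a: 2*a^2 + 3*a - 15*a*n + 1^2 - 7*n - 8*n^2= 2*a^2 + a*(3 - 15*n) - 8*n^2 - 7*n + 1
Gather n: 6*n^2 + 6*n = 6*n^2 + 6*n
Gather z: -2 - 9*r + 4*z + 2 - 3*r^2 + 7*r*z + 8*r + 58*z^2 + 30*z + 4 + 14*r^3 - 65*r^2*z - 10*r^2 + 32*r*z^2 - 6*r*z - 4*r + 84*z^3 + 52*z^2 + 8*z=14*r^3 - 13*r^2 - 5*r + 84*z^3 + z^2*(32*r + 110) + z*(-65*r^2 + r + 42) + 4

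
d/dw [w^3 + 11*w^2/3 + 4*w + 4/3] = 3*w^2 + 22*w/3 + 4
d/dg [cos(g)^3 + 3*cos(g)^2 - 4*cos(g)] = (-3*cos(g)^2 - 6*cos(g) + 4)*sin(g)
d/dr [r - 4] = 1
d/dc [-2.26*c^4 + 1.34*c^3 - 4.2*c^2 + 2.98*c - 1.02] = -9.04*c^3 + 4.02*c^2 - 8.4*c + 2.98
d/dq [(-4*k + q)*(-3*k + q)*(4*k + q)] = -16*k^2 - 6*k*q + 3*q^2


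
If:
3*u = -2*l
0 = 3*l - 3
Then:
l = 1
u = -2/3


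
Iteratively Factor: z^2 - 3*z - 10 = (z + 2)*(z - 5)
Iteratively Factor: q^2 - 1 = (q + 1)*(q - 1)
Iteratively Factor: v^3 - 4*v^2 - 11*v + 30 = (v + 3)*(v^2 - 7*v + 10) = (v - 2)*(v + 3)*(v - 5)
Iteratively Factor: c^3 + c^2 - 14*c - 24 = (c + 2)*(c^2 - c - 12) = (c + 2)*(c + 3)*(c - 4)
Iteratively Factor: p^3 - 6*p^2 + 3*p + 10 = (p - 2)*(p^2 - 4*p - 5) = (p - 2)*(p + 1)*(p - 5)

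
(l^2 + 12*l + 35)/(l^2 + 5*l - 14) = (l + 5)/(l - 2)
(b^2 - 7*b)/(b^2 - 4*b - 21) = b/(b + 3)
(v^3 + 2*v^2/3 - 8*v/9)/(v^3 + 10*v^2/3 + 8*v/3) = (v - 2/3)/(v + 2)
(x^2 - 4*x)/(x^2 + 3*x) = (x - 4)/(x + 3)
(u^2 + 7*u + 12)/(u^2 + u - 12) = (u + 3)/(u - 3)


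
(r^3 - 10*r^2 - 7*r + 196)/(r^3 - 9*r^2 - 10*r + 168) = (r - 7)/(r - 6)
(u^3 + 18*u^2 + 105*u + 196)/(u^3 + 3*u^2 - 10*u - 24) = (u^2 + 14*u + 49)/(u^2 - u - 6)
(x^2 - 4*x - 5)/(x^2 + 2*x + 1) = (x - 5)/(x + 1)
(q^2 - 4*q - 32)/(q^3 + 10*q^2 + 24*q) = (q - 8)/(q*(q + 6))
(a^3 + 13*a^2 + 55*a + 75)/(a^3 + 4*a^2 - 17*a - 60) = (a + 5)/(a - 4)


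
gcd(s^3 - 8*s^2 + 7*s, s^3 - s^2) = s^2 - s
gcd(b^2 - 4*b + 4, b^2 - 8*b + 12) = b - 2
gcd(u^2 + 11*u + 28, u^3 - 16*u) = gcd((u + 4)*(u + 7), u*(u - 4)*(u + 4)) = u + 4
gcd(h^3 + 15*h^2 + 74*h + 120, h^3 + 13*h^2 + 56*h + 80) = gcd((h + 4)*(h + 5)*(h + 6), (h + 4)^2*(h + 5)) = h^2 + 9*h + 20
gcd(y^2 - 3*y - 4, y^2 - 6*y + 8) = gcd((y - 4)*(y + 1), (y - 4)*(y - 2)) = y - 4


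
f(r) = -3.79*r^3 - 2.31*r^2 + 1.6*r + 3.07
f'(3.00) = -114.59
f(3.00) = -115.25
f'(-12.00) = -1580.24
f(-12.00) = 6200.35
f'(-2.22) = -44.18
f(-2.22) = 29.60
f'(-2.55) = -60.55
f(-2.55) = 46.81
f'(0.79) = -9.15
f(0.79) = 1.02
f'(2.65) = -90.49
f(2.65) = -79.44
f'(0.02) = 1.50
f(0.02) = 3.10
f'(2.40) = -74.98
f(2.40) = -58.79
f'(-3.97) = -159.26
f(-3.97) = 197.45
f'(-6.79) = -491.23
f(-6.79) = 1072.15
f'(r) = -11.37*r^2 - 4.62*r + 1.6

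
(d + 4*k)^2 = d^2 + 8*d*k + 16*k^2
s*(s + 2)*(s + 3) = s^3 + 5*s^2 + 6*s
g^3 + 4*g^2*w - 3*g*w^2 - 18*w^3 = (g - 2*w)*(g + 3*w)^2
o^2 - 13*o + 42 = (o - 7)*(o - 6)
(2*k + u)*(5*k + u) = 10*k^2 + 7*k*u + u^2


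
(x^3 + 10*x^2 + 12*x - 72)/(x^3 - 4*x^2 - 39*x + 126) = (x^2 + 4*x - 12)/(x^2 - 10*x + 21)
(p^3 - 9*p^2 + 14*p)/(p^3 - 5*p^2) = (p^2 - 9*p + 14)/(p*(p - 5))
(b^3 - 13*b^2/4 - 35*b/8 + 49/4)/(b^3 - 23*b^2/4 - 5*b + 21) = (b - 7/2)/(b - 6)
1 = 1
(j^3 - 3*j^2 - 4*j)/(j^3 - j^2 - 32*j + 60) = j*(j^2 - 3*j - 4)/(j^3 - j^2 - 32*j + 60)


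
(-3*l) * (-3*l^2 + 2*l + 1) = 9*l^3 - 6*l^2 - 3*l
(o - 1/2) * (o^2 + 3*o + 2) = o^3 + 5*o^2/2 + o/2 - 1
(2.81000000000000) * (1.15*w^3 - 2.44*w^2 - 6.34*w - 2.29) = 3.2315*w^3 - 6.8564*w^2 - 17.8154*w - 6.4349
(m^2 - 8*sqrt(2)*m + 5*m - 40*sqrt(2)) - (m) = m^2 - 8*sqrt(2)*m + 4*m - 40*sqrt(2)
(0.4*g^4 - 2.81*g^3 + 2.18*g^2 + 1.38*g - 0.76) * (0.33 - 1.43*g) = -0.572*g^5 + 4.1503*g^4 - 4.0447*g^3 - 1.254*g^2 + 1.5422*g - 0.2508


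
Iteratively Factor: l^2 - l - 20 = (l + 4)*(l - 5)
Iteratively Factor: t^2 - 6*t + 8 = (t - 4)*(t - 2)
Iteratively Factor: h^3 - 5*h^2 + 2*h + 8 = (h + 1)*(h^2 - 6*h + 8) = (h - 2)*(h + 1)*(h - 4)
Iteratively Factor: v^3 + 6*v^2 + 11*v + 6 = (v + 2)*(v^2 + 4*v + 3) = (v + 1)*(v + 2)*(v + 3)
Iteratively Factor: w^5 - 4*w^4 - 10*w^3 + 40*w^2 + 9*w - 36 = (w - 1)*(w^4 - 3*w^3 - 13*w^2 + 27*w + 36) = (w - 3)*(w - 1)*(w^3 - 13*w - 12) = (w - 4)*(w - 3)*(w - 1)*(w^2 + 4*w + 3) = (w - 4)*(w - 3)*(w - 1)*(w + 1)*(w + 3)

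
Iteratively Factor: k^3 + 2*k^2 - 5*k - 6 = (k - 2)*(k^2 + 4*k + 3) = (k - 2)*(k + 3)*(k + 1)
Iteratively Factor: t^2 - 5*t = (t)*(t - 5)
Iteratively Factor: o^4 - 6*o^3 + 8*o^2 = (o - 2)*(o^3 - 4*o^2) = o*(o - 2)*(o^2 - 4*o) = o*(o - 4)*(o - 2)*(o)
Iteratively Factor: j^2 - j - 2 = (j - 2)*(j + 1)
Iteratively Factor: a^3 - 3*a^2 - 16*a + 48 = (a + 4)*(a^2 - 7*a + 12) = (a - 4)*(a + 4)*(a - 3)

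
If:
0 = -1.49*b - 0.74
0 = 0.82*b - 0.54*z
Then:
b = -0.50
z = -0.75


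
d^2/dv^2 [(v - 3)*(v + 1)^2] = 6*v - 2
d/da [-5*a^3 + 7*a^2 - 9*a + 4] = -15*a^2 + 14*a - 9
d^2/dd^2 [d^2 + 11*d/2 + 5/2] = 2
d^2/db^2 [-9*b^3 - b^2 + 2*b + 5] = -54*b - 2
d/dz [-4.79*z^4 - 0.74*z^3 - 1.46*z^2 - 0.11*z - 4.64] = -19.16*z^3 - 2.22*z^2 - 2.92*z - 0.11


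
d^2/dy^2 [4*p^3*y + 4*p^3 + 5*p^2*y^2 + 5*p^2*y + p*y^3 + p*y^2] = 2*p*(5*p + 3*y + 1)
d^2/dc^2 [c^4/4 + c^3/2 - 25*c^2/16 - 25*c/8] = 3*c^2 + 3*c - 25/8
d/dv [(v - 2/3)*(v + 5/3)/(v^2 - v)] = 2*(-9*v^2 + 10*v - 5)/(9*v^2*(v^2 - 2*v + 1))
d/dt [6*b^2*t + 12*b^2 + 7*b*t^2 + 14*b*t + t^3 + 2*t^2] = 6*b^2 + 14*b*t + 14*b + 3*t^2 + 4*t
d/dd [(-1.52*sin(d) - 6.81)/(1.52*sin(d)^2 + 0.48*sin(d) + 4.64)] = (2.3104*sin(d)^2 + 20.7024*sin(d) - 3.784)*cos(d)/(2.3104*sin(d)^4 + 1.4592*sin(d)^3 + 14.336*sin(d)^2 + 4.4544*sin(d) + 21.5296)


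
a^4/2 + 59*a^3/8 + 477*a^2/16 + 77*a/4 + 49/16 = (a/2 + 1/4)*(a + 1/4)*(a + 7)^2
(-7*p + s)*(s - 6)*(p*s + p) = -7*p^2*s^2 + 35*p^2*s + 42*p^2 + p*s^3 - 5*p*s^2 - 6*p*s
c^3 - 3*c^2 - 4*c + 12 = (c - 3)*(c - 2)*(c + 2)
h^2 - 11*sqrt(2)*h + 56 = (h - 7*sqrt(2))*(h - 4*sqrt(2))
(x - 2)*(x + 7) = x^2 + 5*x - 14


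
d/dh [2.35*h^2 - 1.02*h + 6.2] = 4.7*h - 1.02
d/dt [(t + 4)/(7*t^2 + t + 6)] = (7*t^2 + t - (t + 4)*(14*t + 1) + 6)/(7*t^2 + t + 6)^2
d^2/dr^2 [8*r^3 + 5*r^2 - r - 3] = 48*r + 10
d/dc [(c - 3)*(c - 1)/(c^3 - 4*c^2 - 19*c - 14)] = (-c^4 + 8*c^3 - 44*c^2 - 4*c + 113)/(c^6 - 8*c^5 - 22*c^4 + 124*c^3 + 473*c^2 + 532*c + 196)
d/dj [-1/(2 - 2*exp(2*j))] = -1/(4*sinh(j)^2)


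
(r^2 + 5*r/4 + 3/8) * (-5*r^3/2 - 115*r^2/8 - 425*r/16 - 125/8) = -5*r^5/2 - 35*r^4/2 - 1455*r^3/32 - 1735*r^2/32 - 3775*r/128 - 375/64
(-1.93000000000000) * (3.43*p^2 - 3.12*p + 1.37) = -6.6199*p^2 + 6.0216*p - 2.6441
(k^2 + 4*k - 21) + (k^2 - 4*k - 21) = 2*k^2 - 42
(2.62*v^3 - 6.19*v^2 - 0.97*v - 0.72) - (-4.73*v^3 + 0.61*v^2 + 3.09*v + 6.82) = 7.35*v^3 - 6.8*v^2 - 4.06*v - 7.54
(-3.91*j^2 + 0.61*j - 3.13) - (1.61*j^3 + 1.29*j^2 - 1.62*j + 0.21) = -1.61*j^3 - 5.2*j^2 + 2.23*j - 3.34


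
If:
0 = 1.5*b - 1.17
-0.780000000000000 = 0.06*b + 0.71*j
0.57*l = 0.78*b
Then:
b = 0.78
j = -1.16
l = 1.07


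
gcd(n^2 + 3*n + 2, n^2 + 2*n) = n + 2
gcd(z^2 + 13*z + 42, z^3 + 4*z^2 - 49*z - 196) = z + 7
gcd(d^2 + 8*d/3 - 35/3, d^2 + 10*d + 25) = d + 5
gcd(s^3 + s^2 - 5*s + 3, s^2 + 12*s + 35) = 1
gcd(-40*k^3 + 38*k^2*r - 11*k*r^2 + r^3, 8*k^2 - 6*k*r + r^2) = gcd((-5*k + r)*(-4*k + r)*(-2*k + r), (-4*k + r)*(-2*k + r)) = 8*k^2 - 6*k*r + r^2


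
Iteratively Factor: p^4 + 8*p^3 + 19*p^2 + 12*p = (p + 3)*(p^3 + 5*p^2 + 4*p) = (p + 3)*(p + 4)*(p^2 + p) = p*(p + 3)*(p + 4)*(p + 1)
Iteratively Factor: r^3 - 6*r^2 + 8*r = (r - 4)*(r^2 - 2*r) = r*(r - 4)*(r - 2)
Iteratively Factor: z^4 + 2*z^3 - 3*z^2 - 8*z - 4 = (z + 1)*(z^3 + z^2 - 4*z - 4) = (z - 2)*(z + 1)*(z^2 + 3*z + 2) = (z - 2)*(z + 1)*(z + 2)*(z + 1)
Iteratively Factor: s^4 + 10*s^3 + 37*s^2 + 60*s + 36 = (s + 2)*(s^3 + 8*s^2 + 21*s + 18) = (s + 2)^2*(s^2 + 6*s + 9) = (s + 2)^2*(s + 3)*(s + 3)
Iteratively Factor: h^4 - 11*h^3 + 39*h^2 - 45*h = (h - 3)*(h^3 - 8*h^2 + 15*h) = (h - 5)*(h - 3)*(h^2 - 3*h) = h*(h - 5)*(h - 3)*(h - 3)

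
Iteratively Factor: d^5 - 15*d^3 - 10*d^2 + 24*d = (d + 2)*(d^4 - 2*d^3 - 11*d^2 + 12*d) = (d - 4)*(d + 2)*(d^3 + 2*d^2 - 3*d) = (d - 4)*(d + 2)*(d + 3)*(d^2 - d) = d*(d - 4)*(d + 2)*(d + 3)*(d - 1)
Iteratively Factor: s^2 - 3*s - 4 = (s + 1)*(s - 4)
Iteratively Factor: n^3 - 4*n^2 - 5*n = (n - 5)*(n^2 + n) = n*(n - 5)*(n + 1)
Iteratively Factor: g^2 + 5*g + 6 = (g + 2)*(g + 3)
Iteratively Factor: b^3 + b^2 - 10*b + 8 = (b - 2)*(b^2 + 3*b - 4) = (b - 2)*(b + 4)*(b - 1)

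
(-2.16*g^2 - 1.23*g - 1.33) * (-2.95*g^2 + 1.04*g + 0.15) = 6.372*g^4 + 1.3821*g^3 + 2.3203*g^2 - 1.5677*g - 0.1995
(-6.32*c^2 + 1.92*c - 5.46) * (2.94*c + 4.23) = -18.5808*c^3 - 21.0888*c^2 - 7.9308*c - 23.0958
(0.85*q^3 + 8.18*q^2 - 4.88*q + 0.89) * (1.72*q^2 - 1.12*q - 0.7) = 1.462*q^5 + 13.1176*q^4 - 18.1502*q^3 + 1.2704*q^2 + 2.4192*q - 0.623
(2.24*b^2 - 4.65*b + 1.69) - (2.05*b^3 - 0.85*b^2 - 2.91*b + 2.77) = -2.05*b^3 + 3.09*b^2 - 1.74*b - 1.08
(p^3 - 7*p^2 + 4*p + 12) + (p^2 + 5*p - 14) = p^3 - 6*p^2 + 9*p - 2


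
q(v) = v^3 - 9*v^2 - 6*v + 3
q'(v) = 3*v^2 - 18*v - 6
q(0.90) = -8.96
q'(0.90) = -19.77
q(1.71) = -28.58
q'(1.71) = -28.01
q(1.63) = -26.36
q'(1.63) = -27.37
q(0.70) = -5.27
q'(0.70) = -17.13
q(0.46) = -1.57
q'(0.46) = -13.65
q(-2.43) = -49.91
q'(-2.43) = 55.45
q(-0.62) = 3.02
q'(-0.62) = 6.31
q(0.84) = -7.80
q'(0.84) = -19.00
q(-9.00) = -1401.00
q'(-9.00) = 399.00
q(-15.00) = -5307.00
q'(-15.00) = 939.00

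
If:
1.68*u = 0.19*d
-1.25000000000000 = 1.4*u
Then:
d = -7.89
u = -0.89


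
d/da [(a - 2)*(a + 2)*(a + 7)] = 3*a^2 + 14*a - 4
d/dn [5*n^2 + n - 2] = 10*n + 1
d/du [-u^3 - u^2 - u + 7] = -3*u^2 - 2*u - 1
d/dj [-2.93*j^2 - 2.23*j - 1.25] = -5.86*j - 2.23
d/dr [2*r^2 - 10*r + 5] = 4*r - 10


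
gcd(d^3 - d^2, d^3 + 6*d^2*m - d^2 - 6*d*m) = d^2 - d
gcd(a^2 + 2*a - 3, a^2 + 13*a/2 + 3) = 1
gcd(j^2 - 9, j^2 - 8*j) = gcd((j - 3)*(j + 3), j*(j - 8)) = 1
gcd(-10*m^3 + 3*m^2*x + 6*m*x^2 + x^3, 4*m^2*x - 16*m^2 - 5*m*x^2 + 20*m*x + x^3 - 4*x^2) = -m + x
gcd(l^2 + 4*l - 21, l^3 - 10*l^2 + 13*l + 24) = l - 3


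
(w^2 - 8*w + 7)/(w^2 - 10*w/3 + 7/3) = 3*(w - 7)/(3*w - 7)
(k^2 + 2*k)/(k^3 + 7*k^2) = (k + 2)/(k*(k + 7))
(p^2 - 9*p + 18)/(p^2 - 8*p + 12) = (p - 3)/(p - 2)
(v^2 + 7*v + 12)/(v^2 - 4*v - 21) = (v + 4)/(v - 7)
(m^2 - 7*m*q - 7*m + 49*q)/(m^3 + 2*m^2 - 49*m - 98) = (m - 7*q)/(m^2 + 9*m + 14)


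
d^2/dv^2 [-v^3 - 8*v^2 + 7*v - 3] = -6*v - 16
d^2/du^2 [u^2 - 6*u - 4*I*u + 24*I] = 2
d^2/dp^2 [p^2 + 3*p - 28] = 2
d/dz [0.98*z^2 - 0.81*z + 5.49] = 1.96*z - 0.81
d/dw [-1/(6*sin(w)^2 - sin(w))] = (12/tan(w) - cos(w)/sin(w)^2)/(6*sin(w) - 1)^2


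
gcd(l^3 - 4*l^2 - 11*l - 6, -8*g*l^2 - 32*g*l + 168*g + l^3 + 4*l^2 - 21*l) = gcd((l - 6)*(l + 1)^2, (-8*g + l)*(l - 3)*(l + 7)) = 1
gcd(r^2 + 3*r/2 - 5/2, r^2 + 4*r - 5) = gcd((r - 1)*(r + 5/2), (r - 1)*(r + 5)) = r - 1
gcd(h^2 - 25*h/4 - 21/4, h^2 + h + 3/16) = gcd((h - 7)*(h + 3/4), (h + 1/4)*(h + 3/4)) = h + 3/4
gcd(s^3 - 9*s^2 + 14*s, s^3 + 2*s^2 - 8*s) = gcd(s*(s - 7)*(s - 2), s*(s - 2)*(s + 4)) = s^2 - 2*s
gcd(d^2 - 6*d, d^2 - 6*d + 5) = 1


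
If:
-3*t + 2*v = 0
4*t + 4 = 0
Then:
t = -1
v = -3/2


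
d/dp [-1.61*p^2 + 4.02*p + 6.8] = 4.02 - 3.22*p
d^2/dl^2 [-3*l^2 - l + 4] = -6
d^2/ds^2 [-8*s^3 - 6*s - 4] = -48*s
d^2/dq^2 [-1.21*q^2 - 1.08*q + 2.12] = -2.42000000000000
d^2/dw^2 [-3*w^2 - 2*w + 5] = -6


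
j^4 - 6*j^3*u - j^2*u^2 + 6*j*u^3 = j*(j - 6*u)*(j - u)*(j + u)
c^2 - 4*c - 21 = (c - 7)*(c + 3)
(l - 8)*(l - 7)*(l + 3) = l^3 - 12*l^2 + 11*l + 168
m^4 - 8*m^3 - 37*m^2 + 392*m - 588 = (m - 7)*(m - 6)*(m - 2)*(m + 7)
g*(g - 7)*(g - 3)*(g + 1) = g^4 - 9*g^3 + 11*g^2 + 21*g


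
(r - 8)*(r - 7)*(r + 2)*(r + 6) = r^4 - 7*r^3 - 52*r^2 + 268*r + 672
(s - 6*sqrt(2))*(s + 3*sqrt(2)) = s^2 - 3*sqrt(2)*s - 36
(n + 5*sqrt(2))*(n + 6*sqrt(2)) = n^2 + 11*sqrt(2)*n + 60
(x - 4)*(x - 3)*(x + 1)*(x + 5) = x^4 - x^3 - 25*x^2 + 37*x + 60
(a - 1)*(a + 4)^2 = a^3 + 7*a^2 + 8*a - 16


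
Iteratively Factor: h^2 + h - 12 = (h + 4)*(h - 3)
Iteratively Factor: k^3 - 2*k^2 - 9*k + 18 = (k - 2)*(k^2 - 9) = (k - 2)*(k + 3)*(k - 3)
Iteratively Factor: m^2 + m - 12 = (m + 4)*(m - 3)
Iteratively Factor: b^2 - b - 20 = (b - 5)*(b + 4)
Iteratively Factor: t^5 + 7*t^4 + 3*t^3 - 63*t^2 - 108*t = (t + 3)*(t^4 + 4*t^3 - 9*t^2 - 36*t) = (t + 3)^2*(t^3 + t^2 - 12*t) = (t - 3)*(t + 3)^2*(t^2 + 4*t) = t*(t - 3)*(t + 3)^2*(t + 4)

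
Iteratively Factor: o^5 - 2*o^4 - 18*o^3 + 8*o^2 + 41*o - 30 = (o + 3)*(o^4 - 5*o^3 - 3*o^2 + 17*o - 10) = (o - 5)*(o + 3)*(o^3 - 3*o + 2) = (o - 5)*(o - 1)*(o + 3)*(o^2 + o - 2) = (o - 5)*(o - 1)*(o + 2)*(o + 3)*(o - 1)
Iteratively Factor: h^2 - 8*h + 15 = (h - 5)*(h - 3)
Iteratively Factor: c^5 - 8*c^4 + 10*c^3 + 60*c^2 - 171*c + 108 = (c - 1)*(c^4 - 7*c^3 + 3*c^2 + 63*c - 108) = (c - 3)*(c - 1)*(c^3 - 4*c^2 - 9*c + 36) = (c - 3)*(c - 1)*(c + 3)*(c^2 - 7*c + 12) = (c - 3)^2*(c - 1)*(c + 3)*(c - 4)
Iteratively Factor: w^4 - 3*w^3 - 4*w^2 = (w - 4)*(w^3 + w^2) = (w - 4)*(w + 1)*(w^2) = w*(w - 4)*(w + 1)*(w)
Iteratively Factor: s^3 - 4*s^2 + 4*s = (s)*(s^2 - 4*s + 4) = s*(s - 2)*(s - 2)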